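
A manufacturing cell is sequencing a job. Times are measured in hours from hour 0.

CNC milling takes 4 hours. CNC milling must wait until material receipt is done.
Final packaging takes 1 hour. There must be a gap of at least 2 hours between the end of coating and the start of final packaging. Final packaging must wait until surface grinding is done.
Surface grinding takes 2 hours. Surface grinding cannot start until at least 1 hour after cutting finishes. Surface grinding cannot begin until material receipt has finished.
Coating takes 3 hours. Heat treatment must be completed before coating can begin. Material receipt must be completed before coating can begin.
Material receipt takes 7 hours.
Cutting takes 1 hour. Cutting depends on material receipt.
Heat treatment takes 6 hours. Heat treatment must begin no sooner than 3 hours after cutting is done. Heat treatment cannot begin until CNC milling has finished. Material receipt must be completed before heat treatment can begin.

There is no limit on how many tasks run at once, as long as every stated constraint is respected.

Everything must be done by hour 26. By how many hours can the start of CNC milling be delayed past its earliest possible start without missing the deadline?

3

Material receipt has no prerequisites, so it starts at hour 0 and finishes at hour 7.
CNC milling cannot begin until material receipt (finishes hour 7). It runs from hour 7 to 7 + 4 = hour 11.

Working backward from the deadline:
Final packaging must finish by hour 26; it takes 1 hour, so it must start by 26 − 1 = hour 25.
Coating must finish before final packaging (must start by hour 25, minus 2-hour gap → hour 23). With a 3-hour duration, coating must start by 23 − 3 = hour 20.
Heat treatment feeds into coating (must start by hour 20); so heat treatment must finish by hour 20 and therefore start by hour 14.
Since heat treatment (must start by hour 14) depends on it, CNC milling must finish by hour 14. Backing off its 4-hour duration gives a latest start of hour 10.
So CNC milling can start as early as hour 7 and as late as hour 10, giving 10 − 7 = 3 hours of slack.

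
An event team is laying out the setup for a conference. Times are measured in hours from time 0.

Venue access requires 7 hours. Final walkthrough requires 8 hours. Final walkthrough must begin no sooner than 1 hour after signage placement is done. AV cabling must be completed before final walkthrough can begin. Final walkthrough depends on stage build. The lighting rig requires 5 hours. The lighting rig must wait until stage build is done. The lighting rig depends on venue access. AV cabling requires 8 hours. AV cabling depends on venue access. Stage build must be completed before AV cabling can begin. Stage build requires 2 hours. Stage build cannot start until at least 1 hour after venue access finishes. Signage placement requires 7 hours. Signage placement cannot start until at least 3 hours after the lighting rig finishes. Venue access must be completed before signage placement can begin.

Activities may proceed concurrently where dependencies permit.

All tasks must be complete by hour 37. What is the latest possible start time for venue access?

Nothing follows final walkthrough; the deadline of hour 37 is its only limit. It must start by 37 − 8 = hour 29.
Signage placement feeds into final walkthrough (must start by hour 29, minus 1-hour gap → hour 28); so signage placement must finish by hour 28 and therefore start by hour 21.
Since signage placement (must start by hour 21, minus 3-hour gap → hour 18) depends on it, the lighting rig must finish by hour 18. Backing off its 5-hour duration gives a latest start of hour 13.
Since final walkthrough (must start by hour 29) depends on it, AV cabling must finish by hour 29. Backing off its 8-hour duration gives a latest start of hour 21.
For stage build: the lighting rig (must start by hour 13); AV cabling (must start by hour 21); final walkthrough (must start by hour 29). The most restrictive is hour 13; with a 2-hour duration, stage build must start by hour 11.
For venue access: stage build (must start by hour 11, minus 1-hour gap → hour 10); the lighting rig (must start by hour 13); AV cabling (must start by hour 21); signage placement (must start by hour 21). The most restrictive is hour 10; with a 7-hour duration, venue access must start by hour 3.

3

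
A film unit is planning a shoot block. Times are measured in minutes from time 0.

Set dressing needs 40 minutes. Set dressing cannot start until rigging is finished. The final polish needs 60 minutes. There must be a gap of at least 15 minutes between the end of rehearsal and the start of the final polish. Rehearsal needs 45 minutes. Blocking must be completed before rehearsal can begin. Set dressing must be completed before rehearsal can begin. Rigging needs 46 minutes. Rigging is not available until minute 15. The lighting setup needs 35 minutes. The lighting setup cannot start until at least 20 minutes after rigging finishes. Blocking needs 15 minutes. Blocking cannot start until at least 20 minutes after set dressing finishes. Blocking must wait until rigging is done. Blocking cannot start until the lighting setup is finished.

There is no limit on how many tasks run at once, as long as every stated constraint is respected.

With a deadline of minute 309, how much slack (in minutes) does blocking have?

53

Rigging waits on its own release at minute 15, so it starts at minute 15 and finishes at 15 + 46 = minute 61.
After rigging (finishes minute 61, plus 20-minute gap → minute 81), the lighting setup can start at minute 81 and finishes at minute 116.
Set dressing cannot begin until rigging (finishes minute 61). It runs from minute 61 to 61 + 40 = minute 101.
Blocking has to wait for set dressing (finishes minute 101, plus 20-minute gap → minute 121); rigging (finishes minute 61); the lighting setup (finishes minute 116). The latest of these is minute 121, so blocking runs minute 121 to 121 + 15 = minute 136.

Working backward from the deadline:
The final polish has no dependents, so it just needs to finish by minute 309. Starting by 309 − 60 = minute 249 achieves that.
Since the final polish (must start by minute 249, minus 15-minute gap → minute 234) depends on it, rehearsal must finish by minute 234. Backing off its 45-minute duration gives a latest start of minute 189.
Since rehearsal (must start by minute 189) depends on it, blocking must finish by minute 189. Backing off its 15-minute duration gives a latest start of minute 174.
So blocking can start as early as minute 121 and as late as minute 174, giving 174 − 121 = 53 minutes of slack.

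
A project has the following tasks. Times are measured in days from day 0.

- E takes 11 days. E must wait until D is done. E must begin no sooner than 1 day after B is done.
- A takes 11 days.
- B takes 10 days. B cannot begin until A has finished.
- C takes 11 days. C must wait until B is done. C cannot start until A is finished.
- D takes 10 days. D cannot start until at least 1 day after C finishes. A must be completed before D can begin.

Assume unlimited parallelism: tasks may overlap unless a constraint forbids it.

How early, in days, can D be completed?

43

A can start immediately at day 0; it finishes at day 11.
After A (finishes day 11), B can start at day 11 and finishes at day 21.
C needs all of B (finishes day 21); A (finishes day 11). That puts its earliest start at day 21; it finishes at 21 + 11 = day 32.
For D: C (finishes day 32, plus 1-day gap → day 33); A (finishes day 11). Taking the maximum gives a start of day 33, and it finishes at 33 + 10 = day 43.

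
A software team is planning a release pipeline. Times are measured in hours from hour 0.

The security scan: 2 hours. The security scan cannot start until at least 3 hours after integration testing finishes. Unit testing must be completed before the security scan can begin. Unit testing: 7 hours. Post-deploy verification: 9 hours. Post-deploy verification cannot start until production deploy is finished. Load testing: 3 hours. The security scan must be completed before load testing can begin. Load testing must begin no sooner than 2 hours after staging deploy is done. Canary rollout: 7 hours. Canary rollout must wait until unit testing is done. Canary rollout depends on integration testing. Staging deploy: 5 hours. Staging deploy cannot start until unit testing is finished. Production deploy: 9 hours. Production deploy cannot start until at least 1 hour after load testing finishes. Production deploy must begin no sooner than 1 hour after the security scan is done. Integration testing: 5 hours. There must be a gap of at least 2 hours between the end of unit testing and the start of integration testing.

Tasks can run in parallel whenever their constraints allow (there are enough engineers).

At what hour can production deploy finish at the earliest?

32

Unit testing has no prerequisites, so it starts at hour 0 and finishes at hour 7.
Staging deploy cannot begin until unit testing (finishes hour 7). It runs from hour 7 to 7 + 5 = hour 12.
Integration testing waits on unit testing (finishes hour 7, plus 2-hour gap → hour 9), so it starts at hour 9 and finishes at 9 + 5 = hour 14.
The security scan cannot start until integration testing (finishes hour 14, plus 3-hour gap → hour 17); unit testing (finishes hour 7). The controlling bound is hour 17, so the security scan finishes at 17 + 2 = hour 19.
Load testing cannot start until the security scan (finishes hour 19); staging deploy (finishes hour 12, plus 2-hour gap → hour 14). The controlling bound is hour 19, so load testing finishes at 19 + 3 = hour 22.
Production deploy cannot start until load testing (finishes hour 22, plus 1-hour gap → hour 23); the security scan (finishes hour 19, plus 1-hour gap → hour 20). The controlling bound is hour 23, so production deploy finishes at 23 + 9 = hour 32.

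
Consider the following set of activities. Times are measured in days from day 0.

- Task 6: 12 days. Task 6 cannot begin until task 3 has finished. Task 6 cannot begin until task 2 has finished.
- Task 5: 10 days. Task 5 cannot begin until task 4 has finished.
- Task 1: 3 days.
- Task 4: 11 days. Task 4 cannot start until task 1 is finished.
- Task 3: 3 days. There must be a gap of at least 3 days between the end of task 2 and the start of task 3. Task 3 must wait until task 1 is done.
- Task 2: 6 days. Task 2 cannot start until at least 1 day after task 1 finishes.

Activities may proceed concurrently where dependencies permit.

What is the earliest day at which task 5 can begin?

Task 1 has no prerequisites, so it starts at day 0 and finishes at day 3.
Task 4 waits on task 1 (finishes day 3), so it starts at day 3 and finishes at 3 + 11 = day 14.
Task 5 waits on task 4 (finishes day 14), so the earliest it can start is day 14.

14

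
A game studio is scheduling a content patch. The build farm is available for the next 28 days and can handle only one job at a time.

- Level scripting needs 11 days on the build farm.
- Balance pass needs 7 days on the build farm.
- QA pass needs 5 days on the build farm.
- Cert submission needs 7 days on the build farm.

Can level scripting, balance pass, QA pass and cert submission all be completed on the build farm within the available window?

No

Running back to back, the jobs need 11 + 7 + 5 + 7 = 30 days on the build farm.
Since 30 > 28, they cannot all fit.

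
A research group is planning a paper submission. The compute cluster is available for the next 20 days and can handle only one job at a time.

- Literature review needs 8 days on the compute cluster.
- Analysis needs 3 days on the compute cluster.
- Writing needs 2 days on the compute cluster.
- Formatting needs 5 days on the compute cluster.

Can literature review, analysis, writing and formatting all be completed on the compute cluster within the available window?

Running back to back, the jobs need 8 + 3 + 2 + 5 = 18 days on the compute cluster.
Since 18 ≤ 20, they fit within the window.

Yes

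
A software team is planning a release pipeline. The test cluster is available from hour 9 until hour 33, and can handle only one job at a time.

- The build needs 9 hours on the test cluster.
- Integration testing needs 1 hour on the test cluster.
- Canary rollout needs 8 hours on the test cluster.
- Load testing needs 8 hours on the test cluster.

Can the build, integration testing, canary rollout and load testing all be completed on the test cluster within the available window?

No

The test cluster window is 33 − 9 = 24 hours.
Running back to back, the jobs need 9 + 1 + 8 + 8 = 26 hours on the test cluster.
Since 26 > 24, they cannot all fit.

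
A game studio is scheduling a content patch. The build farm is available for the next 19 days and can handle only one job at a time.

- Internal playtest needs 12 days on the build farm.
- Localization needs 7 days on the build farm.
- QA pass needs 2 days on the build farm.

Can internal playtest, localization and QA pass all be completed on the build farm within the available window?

Running back to back, the jobs need 12 + 7 + 2 = 21 days on the build farm.
Since 21 > 19, they cannot all fit.

No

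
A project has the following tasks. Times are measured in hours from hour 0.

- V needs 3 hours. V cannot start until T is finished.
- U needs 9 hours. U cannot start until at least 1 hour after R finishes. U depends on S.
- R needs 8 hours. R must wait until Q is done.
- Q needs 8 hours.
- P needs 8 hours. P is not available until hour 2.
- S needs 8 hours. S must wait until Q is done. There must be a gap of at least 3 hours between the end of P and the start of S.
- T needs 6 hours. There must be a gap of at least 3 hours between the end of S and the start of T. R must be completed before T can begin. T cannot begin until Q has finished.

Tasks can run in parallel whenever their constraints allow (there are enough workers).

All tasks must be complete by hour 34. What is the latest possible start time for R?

To finish by hour 34, V (duration 3) must start no later than hour 31.
T feeds into V (must start by hour 31); so T must finish by hour 31 and therefore start by hour 25.
U must finish by hour 34; it takes 9 hours, so it must start by 34 − 9 = hour 25.
R must finish in time for T (must start by hour 25); U (must start by hour 25, minus 1-hour gap → hour 24). The tightest is hour 24, so R must start by 24 − 8 = hour 16.

16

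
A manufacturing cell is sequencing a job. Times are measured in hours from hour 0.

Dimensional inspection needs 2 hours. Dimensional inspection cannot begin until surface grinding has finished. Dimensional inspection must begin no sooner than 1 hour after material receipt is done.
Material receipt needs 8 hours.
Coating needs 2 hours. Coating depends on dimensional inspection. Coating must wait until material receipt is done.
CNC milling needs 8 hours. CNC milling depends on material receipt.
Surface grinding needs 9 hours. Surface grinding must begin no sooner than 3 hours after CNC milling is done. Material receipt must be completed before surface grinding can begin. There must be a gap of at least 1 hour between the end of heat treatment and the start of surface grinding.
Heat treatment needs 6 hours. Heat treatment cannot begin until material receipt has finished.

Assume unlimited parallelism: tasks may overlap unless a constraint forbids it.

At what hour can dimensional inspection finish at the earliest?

Material receipt can start immediately at hour 0; it finishes at hour 8.
After material receipt (finishes hour 8), heat treatment can start at hour 8 and finishes at hour 14.
CNC milling cannot begin until material receipt (finishes hour 8). It runs from hour 8 to 8 + 8 = hour 16.
Surface grinding has to wait for CNC milling (finishes hour 16, plus 3-hour gap → hour 19); material receipt (finishes hour 8); heat treatment (finishes hour 14, plus 1-hour gap → hour 15). The latest of these is hour 19, so surface grinding runs hour 19 to 19 + 9 = hour 28.
For dimensional inspection: surface grinding (finishes hour 28); material receipt (finishes hour 8, plus 1-hour gap → hour 9). Taking the maximum gives a start of hour 28, and it finishes at 28 + 2 = hour 30.

30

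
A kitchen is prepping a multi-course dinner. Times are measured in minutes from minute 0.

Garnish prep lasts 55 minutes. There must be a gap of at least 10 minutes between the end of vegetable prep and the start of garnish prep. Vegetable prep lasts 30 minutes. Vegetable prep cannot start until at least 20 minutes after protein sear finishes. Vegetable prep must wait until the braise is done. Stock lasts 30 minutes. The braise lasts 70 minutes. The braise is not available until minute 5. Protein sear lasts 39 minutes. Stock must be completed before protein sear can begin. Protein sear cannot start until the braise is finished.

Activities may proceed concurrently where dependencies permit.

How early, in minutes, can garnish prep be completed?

After its own release at minute 5, the braise can start at minute 5 and finishes at minute 75.
Nothing blocks stock, so it runs from minute 0 to minute 30.
For protein sear: stock (finishes minute 30); the braise (finishes minute 75). Taking the maximum gives a start of minute 75, and it finishes at 75 + 39 = minute 114.
Vegetable prep has to wait for protein sear (finishes minute 114, plus 20-minute gap → minute 134); the braise (finishes minute 75). The latest of these is minute 134, so vegetable prep runs minute 134 to 134 + 30 = minute 164.
After vegetable prep (finishes minute 164, plus 10-minute gap → minute 174), garnish prep can start at minute 174 and finishes at minute 229.

229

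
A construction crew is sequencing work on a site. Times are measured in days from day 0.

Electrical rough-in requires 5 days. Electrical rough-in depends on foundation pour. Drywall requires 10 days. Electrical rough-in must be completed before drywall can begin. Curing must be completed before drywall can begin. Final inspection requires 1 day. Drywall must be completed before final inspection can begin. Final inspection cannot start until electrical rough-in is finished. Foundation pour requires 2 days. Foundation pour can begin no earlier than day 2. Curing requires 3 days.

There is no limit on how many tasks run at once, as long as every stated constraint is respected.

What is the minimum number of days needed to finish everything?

Curing has no prerequisites, so it starts at day 0 and finishes at day 3.
Foundation pour waits on its own release at day 2, so it starts at day 2 and finishes at 2 + 2 = day 4.
After foundation pour (finishes day 4), electrical rough-in can start at day 4 and finishes at day 9.
For drywall: electrical rough-in (finishes day 9); curing (finishes day 3). Taking the maximum gives a start of day 9, and it finishes at 9 + 10 = day 19.
Final inspection cannot start until drywall (finishes day 19); electrical rough-in (finishes day 9). The controlling bound is day 19, so final inspection finishes at 19 + 1 = day 20.
All tasks are finished once the last one completes. Finish times: Foundation pour at 4, Curing at 3, Electrical rough-in at 9, Drywall at 19, Final inspection at 20. The latest is day 20.

20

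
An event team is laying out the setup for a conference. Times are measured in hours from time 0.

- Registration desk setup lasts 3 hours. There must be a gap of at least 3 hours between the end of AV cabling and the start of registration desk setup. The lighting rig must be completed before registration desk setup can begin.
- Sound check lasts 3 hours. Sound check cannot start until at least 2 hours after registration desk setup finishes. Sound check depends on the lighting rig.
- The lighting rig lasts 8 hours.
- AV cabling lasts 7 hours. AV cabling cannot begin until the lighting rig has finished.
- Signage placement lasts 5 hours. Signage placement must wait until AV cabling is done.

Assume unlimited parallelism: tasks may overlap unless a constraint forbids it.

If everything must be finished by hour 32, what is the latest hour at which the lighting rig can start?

6

To finish by hour 32, sound check (duration 3) must start no later than hour 29.
Registration desk setup must finish before sound check (must start by hour 29, minus 2-hour gap → hour 27). With a 3-hour duration, registration desk setup must start by 27 − 3 = hour 24.
To finish by hour 32, signage placement (duration 5) must start no later than hour 27.
For AV cabling: registration desk setup (must start by hour 24, minus 3-hour gap → hour 21); signage placement (must start by hour 27). The most restrictive is hour 21; with a 7-hour duration, AV cabling must start by hour 14.
For the lighting rig: AV cabling (must start by hour 14); registration desk setup (must start by hour 24); sound check (must start by hour 29). The most restrictive is hour 14; with an 8-hour duration, the lighting rig must start by hour 6.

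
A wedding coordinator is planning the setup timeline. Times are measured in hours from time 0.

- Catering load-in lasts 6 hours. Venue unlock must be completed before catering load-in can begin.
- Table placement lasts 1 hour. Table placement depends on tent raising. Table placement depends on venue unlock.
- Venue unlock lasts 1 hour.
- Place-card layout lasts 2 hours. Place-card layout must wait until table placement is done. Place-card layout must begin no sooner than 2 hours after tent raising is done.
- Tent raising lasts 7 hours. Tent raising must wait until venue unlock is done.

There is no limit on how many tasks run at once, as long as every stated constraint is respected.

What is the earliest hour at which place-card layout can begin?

Venue unlock has no prerequisites, so it starts at hour 0 and finishes at hour 1.
Tent raising waits on venue unlock (finishes hour 1), so it starts at hour 1 and finishes at 1 + 7 = hour 8.
Table placement needs all of tent raising (finishes hour 8); venue unlock (finishes hour 1). That puts its earliest start at hour 8; it finishes at 8 + 1 = hour 9.
Place-card layout waits on table placement (finishes hour 9); tent raising (finishes hour 8, plus 2-hour gap → hour 10). The latest of these is hour 10, which is the earliest place-card layout can start.

10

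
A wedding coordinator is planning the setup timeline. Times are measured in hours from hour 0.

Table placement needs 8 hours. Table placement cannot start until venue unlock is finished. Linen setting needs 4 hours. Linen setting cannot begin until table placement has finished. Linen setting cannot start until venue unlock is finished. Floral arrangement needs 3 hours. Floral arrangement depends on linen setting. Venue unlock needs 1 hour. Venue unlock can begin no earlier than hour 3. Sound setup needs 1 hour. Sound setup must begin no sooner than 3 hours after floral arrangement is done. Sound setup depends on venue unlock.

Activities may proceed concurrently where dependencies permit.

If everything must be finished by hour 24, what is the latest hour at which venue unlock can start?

4

To finish by hour 24, sound setup (duration 1) must start no later than hour 23.
Floral arrangement has to be done before sound setup (must start by hour 23, minus 3-hour gap → hour 20). That means finishing by hour 20, i.e. starting by 20 − 3 = hour 17.
Since floral arrangement (must start by hour 17) depends on it, linen setting must finish by hour 17. Backing off its 4-hour duration gives a latest start of hour 13.
Table placement feeds into linen setting (must start by hour 13); so table placement must finish by hour 13 and therefore start by hour 5.
Venue unlock feeds table placement (must start by hour 5); linen setting (must start by hour 13); sound setup (must start by hour 23). Taking the minimum, venue unlock must finish by hour 5 and start by 5 − 1 = hour 4.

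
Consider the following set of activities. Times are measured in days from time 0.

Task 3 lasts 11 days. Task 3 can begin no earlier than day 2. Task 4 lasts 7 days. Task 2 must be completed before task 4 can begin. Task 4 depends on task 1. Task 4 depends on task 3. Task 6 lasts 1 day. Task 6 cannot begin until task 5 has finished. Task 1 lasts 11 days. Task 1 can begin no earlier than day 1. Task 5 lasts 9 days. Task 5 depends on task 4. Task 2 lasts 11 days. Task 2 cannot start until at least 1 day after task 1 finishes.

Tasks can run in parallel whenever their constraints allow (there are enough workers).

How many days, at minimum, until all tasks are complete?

41

After its own release at day 2, task 3 can start at day 2 and finishes at day 13.
After its own release at day 1, task 1 can start at day 1 and finishes at day 12.
Task 2 cannot begin until task 1 (finishes day 12, plus 1-day gap → day 13). It runs from day 13 to 13 + 11 = day 24.
Task 4 needs all of task 2 (finishes day 24); task 1 (finishes day 12); task 3 (finishes day 13). That puts its earliest start at day 24; it finishes at 24 + 7 = day 31.
Task 5 waits on task 4 (finishes day 31), so it starts at day 31 and finishes at 31 + 9 = day 40.
Task 6 cannot begin until task 5 (finishes day 40). It runs from day 40 to 40 + 1 = day 41.
All tasks are finished once the last one completes. Finish times: Task 1 at 12, Task 2 at 24, Task 3 at 13, Task 4 at 31, Task 5 at 40, Task 6 at 41. The latest is day 41.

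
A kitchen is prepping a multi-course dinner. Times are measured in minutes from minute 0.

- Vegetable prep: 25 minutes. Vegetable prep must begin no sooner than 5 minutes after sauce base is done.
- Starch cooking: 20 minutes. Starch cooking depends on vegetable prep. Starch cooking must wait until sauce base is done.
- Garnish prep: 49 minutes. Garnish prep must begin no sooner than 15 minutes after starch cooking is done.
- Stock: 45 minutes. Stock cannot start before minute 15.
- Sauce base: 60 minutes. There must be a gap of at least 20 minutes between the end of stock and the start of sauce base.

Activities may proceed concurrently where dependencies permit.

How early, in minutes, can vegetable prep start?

145

Stock waits on its own release at minute 15, so it starts at minute 15 and finishes at 15 + 45 = minute 60.
Sauce base cannot begin until stock (finishes minute 60, plus 20-minute gap → minute 80). It runs from minute 80 to 80 + 60 = minute 140.
Vegetable prep waits on sauce base (finishes minute 140, plus 5-minute gap → minute 145), so the earliest it can start is minute 145.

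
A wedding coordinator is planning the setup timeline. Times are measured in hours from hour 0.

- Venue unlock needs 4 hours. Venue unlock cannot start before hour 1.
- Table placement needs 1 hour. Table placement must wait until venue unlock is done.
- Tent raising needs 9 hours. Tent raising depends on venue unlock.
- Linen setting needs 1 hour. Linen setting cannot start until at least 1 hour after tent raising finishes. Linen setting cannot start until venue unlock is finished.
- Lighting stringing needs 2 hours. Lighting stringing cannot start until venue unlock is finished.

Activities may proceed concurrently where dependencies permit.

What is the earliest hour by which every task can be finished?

16

Venue unlock cannot begin until its own release at hour 1. It runs from hour 1 to 1 + 4 = hour 5.
After venue unlock (finishes hour 5), lighting stringing can start at hour 5 and finishes at hour 7.
After venue unlock (finishes hour 5), table placement can start at hour 5 and finishes at hour 6.
After venue unlock (finishes hour 5), tent raising can start at hour 5 and finishes at hour 14.
Linen setting needs all of tent raising (finishes hour 14, plus 1-hour gap → hour 15); venue unlock (finishes hour 5). That puts its earliest start at hour 15; it finishes at 15 + 1 = hour 16.
All tasks are finished once the last one completes. Finish times: Venue unlock at 5, Tent raising at 14, Table placement at 6, Linen setting at 16, Lighting stringing at 7. The latest is hour 16.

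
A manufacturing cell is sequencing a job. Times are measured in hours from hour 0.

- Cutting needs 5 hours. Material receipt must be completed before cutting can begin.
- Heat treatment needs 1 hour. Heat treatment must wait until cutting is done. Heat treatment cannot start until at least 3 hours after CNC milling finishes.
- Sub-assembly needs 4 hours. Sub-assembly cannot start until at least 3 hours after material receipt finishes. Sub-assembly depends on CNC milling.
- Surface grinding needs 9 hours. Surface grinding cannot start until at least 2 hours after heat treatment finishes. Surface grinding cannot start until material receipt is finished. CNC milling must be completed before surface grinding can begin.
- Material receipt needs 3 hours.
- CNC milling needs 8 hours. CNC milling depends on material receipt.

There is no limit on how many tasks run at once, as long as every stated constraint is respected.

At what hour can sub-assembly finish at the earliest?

15

Material receipt has no prerequisites, so it starts at hour 0 and finishes at hour 3.
CNC milling waits on material receipt (finishes hour 3), so it starts at hour 3 and finishes at 3 + 8 = hour 11.
Sub-assembly needs all of material receipt (finishes hour 3, plus 3-hour gap → hour 6); CNC milling (finishes hour 11). That puts its earliest start at hour 11; it finishes at 11 + 4 = hour 15.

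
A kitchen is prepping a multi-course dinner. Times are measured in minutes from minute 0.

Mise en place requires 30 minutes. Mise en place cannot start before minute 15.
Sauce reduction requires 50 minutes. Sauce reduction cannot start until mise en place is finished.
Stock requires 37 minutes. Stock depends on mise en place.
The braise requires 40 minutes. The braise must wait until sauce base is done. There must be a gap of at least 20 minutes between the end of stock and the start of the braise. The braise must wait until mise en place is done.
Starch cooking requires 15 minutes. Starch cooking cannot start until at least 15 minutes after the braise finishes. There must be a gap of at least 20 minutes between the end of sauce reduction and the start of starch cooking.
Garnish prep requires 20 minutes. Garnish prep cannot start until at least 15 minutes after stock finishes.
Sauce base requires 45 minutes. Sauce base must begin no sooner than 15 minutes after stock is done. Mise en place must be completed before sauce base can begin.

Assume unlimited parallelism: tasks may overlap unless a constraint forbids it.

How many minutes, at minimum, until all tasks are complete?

212

After its own release at minute 15, mise en place can start at minute 15 and finishes at minute 45.
Sauce reduction cannot begin until mise en place (finishes minute 45). It runs from minute 45 to 45 + 50 = minute 95.
After mise en place (finishes minute 45), stock can start at minute 45 and finishes at minute 82.
Garnish prep waits on stock (finishes minute 82, plus 15-minute gap → minute 97), so it starts at minute 97 and finishes at 97 + 20 = minute 117.
Sauce base needs all of stock (finishes minute 82, plus 15-minute gap → minute 97); mise en place (finishes minute 45). That puts its earliest start at minute 97; it finishes at 97 + 45 = minute 142.
The braise cannot start until sauce base (finishes minute 142); stock (finishes minute 82, plus 20-minute gap → minute 102); mise en place (finishes minute 45). The controlling bound is minute 142, so the braise finishes at 142 + 40 = minute 182.
Starch cooking has to wait for the braise (finishes minute 182, plus 15-minute gap → minute 197); sauce reduction (finishes minute 95, plus 20-minute gap → minute 115). The latest of these is minute 197, so starch cooking runs minute 197 to 197 + 15 = minute 212.
All tasks are finished once the last one completes. Finish times: Mise en place at 45, Stock at 82, Sauce base at 142, The braise at 182, Sauce reduction at 95, Starch cooking at 212, Garnish prep at 117. The latest is minute 212.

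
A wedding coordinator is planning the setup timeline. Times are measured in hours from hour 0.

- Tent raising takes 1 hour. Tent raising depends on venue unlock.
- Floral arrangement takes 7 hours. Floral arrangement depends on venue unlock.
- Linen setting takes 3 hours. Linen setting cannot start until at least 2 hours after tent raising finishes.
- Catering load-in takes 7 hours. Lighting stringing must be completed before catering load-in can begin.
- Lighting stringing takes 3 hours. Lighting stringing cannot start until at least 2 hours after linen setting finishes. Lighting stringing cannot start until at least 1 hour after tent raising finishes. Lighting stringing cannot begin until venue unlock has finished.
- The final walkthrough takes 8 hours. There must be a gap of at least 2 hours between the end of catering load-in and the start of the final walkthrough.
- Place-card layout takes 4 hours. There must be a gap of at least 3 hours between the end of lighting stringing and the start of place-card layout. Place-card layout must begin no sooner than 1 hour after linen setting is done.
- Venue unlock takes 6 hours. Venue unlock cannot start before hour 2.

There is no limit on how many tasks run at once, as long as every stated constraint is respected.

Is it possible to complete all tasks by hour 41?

Yes

Venue unlock waits on its own release at hour 2, so it starts at hour 2 and finishes at 2 + 6 = hour 8.
Floral arrangement cannot begin until venue unlock (finishes hour 8). It runs from hour 8 to 8 + 7 = hour 15.
Tent raising cannot begin until venue unlock (finishes hour 8). It runs from hour 8 to 8 + 1 = hour 9.
Linen setting waits on tent raising (finishes hour 9, plus 2-hour gap → hour 11), so it starts at hour 11 and finishes at 11 + 3 = hour 14.
Lighting stringing needs all of linen setting (finishes hour 14, plus 2-hour gap → hour 16); tent raising (finishes hour 9, plus 1-hour gap → hour 10); venue unlock (finishes hour 8). That puts its earliest start at hour 16; it finishes at 16 + 3 = hour 19.
For place-card layout: lighting stringing (finishes hour 19, plus 3-hour gap → hour 22); linen setting (finishes hour 14, plus 1-hour gap → hour 15). Taking the maximum gives a start of hour 22, and it finishes at 22 + 4 = hour 26.
Catering load-in waits on lighting stringing (finishes hour 19), so it starts at hour 19 and finishes at 19 + 7 = hour 26.
The final walkthrough cannot begin until catering load-in (finishes hour 26, plus 2-hour gap → hour 28). It runs from hour 28 to 28 + 8 = hour 36.
Every task is finished by hour 36, which is no later than the deadline of 41, so the schedule is feasible.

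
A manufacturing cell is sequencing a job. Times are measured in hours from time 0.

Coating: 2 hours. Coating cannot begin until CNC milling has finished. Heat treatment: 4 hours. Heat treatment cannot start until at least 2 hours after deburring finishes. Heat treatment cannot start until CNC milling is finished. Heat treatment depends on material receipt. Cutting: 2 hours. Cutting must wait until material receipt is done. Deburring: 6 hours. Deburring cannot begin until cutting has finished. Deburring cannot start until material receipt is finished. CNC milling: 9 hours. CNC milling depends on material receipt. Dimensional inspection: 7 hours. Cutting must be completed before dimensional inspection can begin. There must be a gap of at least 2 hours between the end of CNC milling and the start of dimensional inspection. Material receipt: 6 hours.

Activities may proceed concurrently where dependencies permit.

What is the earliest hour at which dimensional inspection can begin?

Material receipt can start immediately at hour 0; it finishes at hour 6.
CNC milling waits on material receipt (finishes hour 6), so it starts at hour 6 and finishes at 6 + 9 = hour 15.
Cutting waits on material receipt (finishes hour 6), so it starts at hour 6 and finishes at 6 + 2 = hour 8.
Dimensional inspection waits on cutting (finishes hour 8); CNC milling (finishes hour 15, plus 2-hour gap → hour 17). The latest of these is hour 17, which is the earliest dimensional inspection can start.

17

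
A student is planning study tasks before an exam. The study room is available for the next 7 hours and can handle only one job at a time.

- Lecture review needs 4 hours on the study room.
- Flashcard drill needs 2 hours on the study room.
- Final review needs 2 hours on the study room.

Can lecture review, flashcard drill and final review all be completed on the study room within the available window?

Running back to back, the jobs need 4 + 2 + 2 = 8 hours on the study room.
Since 8 > 7, they cannot all fit.

No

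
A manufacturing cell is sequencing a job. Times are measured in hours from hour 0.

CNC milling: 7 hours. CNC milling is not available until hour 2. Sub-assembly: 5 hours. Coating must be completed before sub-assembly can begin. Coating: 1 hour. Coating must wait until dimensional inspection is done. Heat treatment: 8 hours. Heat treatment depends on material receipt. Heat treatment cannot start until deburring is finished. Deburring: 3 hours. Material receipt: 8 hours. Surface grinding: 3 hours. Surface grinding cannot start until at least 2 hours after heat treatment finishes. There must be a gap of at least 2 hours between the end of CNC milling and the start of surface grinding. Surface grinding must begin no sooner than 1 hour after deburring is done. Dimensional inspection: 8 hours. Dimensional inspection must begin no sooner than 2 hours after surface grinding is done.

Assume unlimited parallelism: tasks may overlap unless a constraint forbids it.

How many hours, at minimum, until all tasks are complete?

CNC milling cannot begin until its own release at hour 2. It runs from hour 2 to 2 + 7 = hour 9.
Deburring has no prerequisites, so it starts at hour 0 and finishes at hour 3.
Nothing blocks material receipt, so it runs from hour 0 to hour 8.
Heat treatment cannot start until material receipt (finishes hour 8); deburring (finishes hour 3). The controlling bound is hour 8, so heat treatment finishes at 8 + 8 = hour 16.
For surface grinding: heat treatment (finishes hour 16, plus 2-hour gap → hour 18); CNC milling (finishes hour 9, plus 2-hour gap → hour 11); deburring (finishes hour 3, plus 1-hour gap → hour 4). Taking the maximum gives a start of hour 18, and it finishes at 18 + 3 = hour 21.
Dimensional inspection cannot begin until surface grinding (finishes hour 21, plus 2-hour gap → hour 23). It runs from hour 23 to 23 + 8 = hour 31.
Coating waits on dimensional inspection (finishes hour 31), so it starts at hour 31 and finishes at 31 + 1 = hour 32.
Sub-assembly cannot begin until coating (finishes hour 32). It runs from hour 32 to 32 + 5 = hour 37.
All tasks are finished once the last one completes. Finish times: Material receipt at 8, Deburring at 3, CNC milling at 9, Heat treatment at 16, Surface grinding at 21, Dimensional inspection at 31, Coating at 32, Sub-assembly at 37. The latest is hour 37.

37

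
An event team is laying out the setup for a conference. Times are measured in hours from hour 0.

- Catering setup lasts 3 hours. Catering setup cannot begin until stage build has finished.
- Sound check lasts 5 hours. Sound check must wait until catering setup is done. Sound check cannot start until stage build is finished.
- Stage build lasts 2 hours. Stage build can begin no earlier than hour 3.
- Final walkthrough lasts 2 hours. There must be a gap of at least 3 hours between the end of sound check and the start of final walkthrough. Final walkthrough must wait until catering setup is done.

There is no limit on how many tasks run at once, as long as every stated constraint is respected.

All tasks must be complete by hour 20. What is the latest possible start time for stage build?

Final walkthrough must finish by hour 20; it takes 2 hours, so it must start by 20 − 2 = hour 18.
Sound check feeds into final walkthrough (must start by hour 18, minus 3-hour gap → hour 15); so sound check must finish by hour 15 and therefore start by hour 10.
Catering setup must finish in time for sound check (must start by hour 10); final walkthrough (must start by hour 18). The tightest is hour 10, so catering setup must start by 10 − 3 = hour 7.
For stage build: catering setup (must start by hour 7); sound check (must start by hour 10). The most restrictive is hour 7; with a 2-hour duration, stage build must start by hour 5.

5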